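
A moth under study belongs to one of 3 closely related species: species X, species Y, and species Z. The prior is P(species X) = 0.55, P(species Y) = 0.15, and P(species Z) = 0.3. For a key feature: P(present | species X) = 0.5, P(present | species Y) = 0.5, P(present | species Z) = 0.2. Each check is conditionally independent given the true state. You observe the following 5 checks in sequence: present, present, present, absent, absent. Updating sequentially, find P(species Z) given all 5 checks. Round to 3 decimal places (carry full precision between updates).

After 'present': normaliser = 0.5·0.5500 + 0.5·0.1500 + 0.2·0.3000; P(species X) ≈ 0.6707, P(species Y) ≈ 0.1829, P(species Z) ≈ 0.1463
After 'present': normaliser = 0.5·0.6707 + 0.5·0.1829 + 0.2·0.1463; P(species X) ≈ 0.7353, P(species Y) ≈ 0.2005, P(species Z) ≈ 0.0642
After 'present': normaliser = 0.5·0.7353 + 0.5·0.2005 + 0.2·0.0642; P(species X) ≈ 0.7647, P(species Y) ≈ 0.2086, P(species Z) ≈ 0.0267
After 'absent': normaliser = 0.5·0.7647 + 0.5·0.2086 + 0.8·0.0267; P(species X) ≈ 0.7527, P(species Y) ≈ 0.2053, P(species Z) ≈ 0.0420
After 'absent': normaliser = 0.5·0.7527 + 0.5·0.2053 + 0.8·0.0420; P(species X) ≈ 0.7342, P(species Y) ≈ 0.2002, P(species Z) ≈ 0.0656

0.066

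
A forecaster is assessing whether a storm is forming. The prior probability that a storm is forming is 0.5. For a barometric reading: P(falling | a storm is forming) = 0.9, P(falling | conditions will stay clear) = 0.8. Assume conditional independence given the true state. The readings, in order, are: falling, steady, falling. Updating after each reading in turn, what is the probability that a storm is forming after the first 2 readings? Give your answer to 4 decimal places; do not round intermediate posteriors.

After 'falling': P(storm) = 0.9·0.5000 / (0.9·0.5000 + 0.8·0.5000) ≈ 0.5294
After 'steady': P(storm) = 0.1·0.5294 / (0.1·0.5294 + 0.2·0.4706) ≈ 0.3600

0.3600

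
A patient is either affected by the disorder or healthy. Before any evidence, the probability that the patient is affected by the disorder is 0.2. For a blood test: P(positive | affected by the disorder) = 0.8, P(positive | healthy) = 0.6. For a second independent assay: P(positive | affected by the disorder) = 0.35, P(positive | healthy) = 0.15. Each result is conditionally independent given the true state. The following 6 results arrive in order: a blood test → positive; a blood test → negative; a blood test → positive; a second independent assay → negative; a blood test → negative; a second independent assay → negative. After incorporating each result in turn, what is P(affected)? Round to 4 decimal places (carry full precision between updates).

After a blood test='positive': P(affected) = 0.8·0.2000 / (0.8·0.2000 + 0.6·0.8000) ≈ 0.2500
After a blood test='negative': P(affected) = 0.2·0.2500 / (0.2·0.2500 + 0.4·0.7500) ≈ 0.1429
After a blood test='positive': P(affected) = 0.8·0.1429 / (0.8·0.1429 + 0.6·0.8571) ≈ 0.1818
After a second independent assay='negative': P(affected) = 0.65·0.1818 / (0.65·0.1818 + 0.85·0.8182) ≈ 0.1453
After a blood test='negative': P(affected) = 0.2·0.1453 / (0.2·0.1453 + 0.4·0.8547) ≈ 0.0783
After a second independent assay='negative': P(affected) = 0.65·0.0783 / (0.65·0.0783 + 0.85·0.9217) ≈ 0.0610

0.0610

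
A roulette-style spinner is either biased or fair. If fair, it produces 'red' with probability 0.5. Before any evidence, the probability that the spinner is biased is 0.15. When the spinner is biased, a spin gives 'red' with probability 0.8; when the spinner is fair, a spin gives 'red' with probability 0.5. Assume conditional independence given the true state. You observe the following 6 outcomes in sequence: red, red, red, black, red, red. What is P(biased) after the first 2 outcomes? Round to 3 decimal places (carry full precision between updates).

After 'red': P(biased) = 0.8·0.1500 / (0.8·0.1500 + 0.5·0.8500) ≈ 0.2202
After 'red': P(biased) = 0.8·0.2202 / (0.8·0.2202 + 0.5·0.7798) ≈ 0.3112

0.311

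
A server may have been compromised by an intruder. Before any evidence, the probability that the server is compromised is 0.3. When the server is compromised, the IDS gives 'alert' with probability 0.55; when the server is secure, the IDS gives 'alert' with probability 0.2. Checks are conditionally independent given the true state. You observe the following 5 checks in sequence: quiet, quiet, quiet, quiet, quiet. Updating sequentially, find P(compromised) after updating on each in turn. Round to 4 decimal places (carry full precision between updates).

After 'quiet': P(compromised) = 0.45·0.3000 / (0.45·0.3000 + 0.8·0.7000) ≈ 0.1942
After 'quiet': P(compromised) = 0.45·0.1942 / (0.45·0.1942 + 0.8·0.8058) ≈ 0.1194
After 'quiet': P(compromised) = 0.45·0.1194 / (0.45·0.1194 + 0.8·0.8806) ≈ 0.0709
After 'quiet': P(compromised) = 0.45·0.0709 / (0.45·0.0709 + 0.8·0.9291) ≈ 0.0411
After 'quiet': P(compromised) = 0.45·0.0411 / (0.45·0.0411 + 0.8·0.9589) ≈ 0.0236

0.0236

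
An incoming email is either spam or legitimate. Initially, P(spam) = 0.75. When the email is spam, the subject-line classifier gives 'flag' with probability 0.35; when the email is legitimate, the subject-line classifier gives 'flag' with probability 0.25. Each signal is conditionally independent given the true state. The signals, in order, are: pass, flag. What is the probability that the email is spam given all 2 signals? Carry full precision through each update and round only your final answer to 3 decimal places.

0.784

After 'pass': P(spam) = 0.65·0.7500 / (0.65·0.7500 + 0.75·0.2500) ≈ 0.7222
After 'flag': P(spam) = 0.35·0.7222 / (0.35·0.7222 + 0.25·0.2778) ≈ 0.7845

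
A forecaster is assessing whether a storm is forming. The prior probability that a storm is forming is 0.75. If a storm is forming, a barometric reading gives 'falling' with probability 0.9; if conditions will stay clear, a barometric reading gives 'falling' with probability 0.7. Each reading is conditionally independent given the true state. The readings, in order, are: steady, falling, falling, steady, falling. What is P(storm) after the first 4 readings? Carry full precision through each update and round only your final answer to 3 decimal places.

Each posterior becomes the prior for the next update.
After 'steady': P(storm) = 0.1·0.7500 / (0.1·0.7500 + 0.3·0.2500) ≈ 0.5000
After 'falling': P(storm) = 0.9·0.5000 / (0.9·0.5000 + 0.7·0.5000) ≈ 0.5625
After 'falling': P(storm) = 0.9·0.5625 / (0.9·0.5625 + 0.7·0.4375) ≈ 0.6231
After 'steady': P(storm) = 0.1·0.6231 / (0.1·0.6231 + 0.3·0.3769) ≈ 0.3553

0.355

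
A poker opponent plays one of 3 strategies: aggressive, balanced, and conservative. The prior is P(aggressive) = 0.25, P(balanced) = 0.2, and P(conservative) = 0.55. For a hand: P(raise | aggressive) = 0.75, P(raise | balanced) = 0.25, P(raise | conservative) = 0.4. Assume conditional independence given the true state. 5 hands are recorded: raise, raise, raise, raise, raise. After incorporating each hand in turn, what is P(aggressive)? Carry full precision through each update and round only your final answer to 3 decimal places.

After 'raise': normaliser = 0.75·0.2500 + 0.25·0.2000 + 0.4·0.5500; P(aggressive) ≈ 0.4098, P(balanced) ≈ 0.1093, P(conservative) ≈ 0.4809
After 'raise': normaliser = 0.75·0.4098 + 0.25·0.1093 + 0.4·0.4809; P(aggressive) ≈ 0.5832, P(balanced) ≈ 0.0518, P(conservative) ≈ 0.3650
After 'raise': normaliser = 0.75·0.5832 + 0.25·0.0518 + 0.4·0.3650; P(aggressive) ≈ 0.7335, P(balanced) ≈ 0.0217, P(conservative) ≈ 0.2448
After 'raise': normaliser = 0.75·0.7335 + 0.25·0.0217 + 0.4·0.2448; P(aggressive) ≈ 0.8418, P(balanced) ≈ 0.0083, P(conservative) ≈ 0.1498
After 'raise': normaliser = 0.75·0.8418 + 0.25·0.0083 + 0.4·0.1498; P(aggressive) ≈ 0.9106, P(balanced) ≈ 0.0030, P(conservative) ≈ 0.0864

0.911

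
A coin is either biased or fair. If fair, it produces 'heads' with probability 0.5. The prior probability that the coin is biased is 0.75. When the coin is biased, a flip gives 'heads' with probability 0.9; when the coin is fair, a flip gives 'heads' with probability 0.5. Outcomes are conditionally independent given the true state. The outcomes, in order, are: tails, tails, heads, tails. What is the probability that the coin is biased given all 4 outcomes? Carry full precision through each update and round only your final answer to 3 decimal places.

0.041

After 'tails': P(biased) = 0.1·0.7500 / (0.1·0.7500 + 0.5·0.2500) ≈ 0.3750
After 'tails': P(biased) = 0.1·0.3750 / (0.1·0.3750 + 0.5·0.6250) ≈ 0.1071
After 'heads': P(biased) = 0.9·0.1071 / (0.9·0.1071 + 0.5·0.8929) ≈ 0.1776
After 'tails': P(biased) = 0.1·0.1776 / (0.1·0.1776 + 0.5·0.8224) ≈ 0.0414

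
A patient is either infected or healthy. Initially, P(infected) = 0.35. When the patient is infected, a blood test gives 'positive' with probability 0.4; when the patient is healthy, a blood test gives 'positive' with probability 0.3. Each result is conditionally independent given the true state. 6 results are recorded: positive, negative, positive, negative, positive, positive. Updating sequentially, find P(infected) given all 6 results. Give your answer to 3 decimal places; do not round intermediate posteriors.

0.556

After 'positive': P(infected) = 0.4·0.3500 / (0.4·0.3500 + 0.3·0.6500) ≈ 0.4179
After 'negative': P(infected) = 0.6·0.4179 / (0.6·0.4179 + 0.7·0.5821) ≈ 0.3810
After 'positive': P(infected) = 0.4·0.3810 / (0.4·0.3810 + 0.3·0.6190) ≈ 0.4507
After 'negative': P(infected) = 0.6·0.4507 / (0.6·0.4507 + 0.7·0.5493) ≈ 0.4129
After 'positive': P(infected) = 0.4·0.4129 / (0.4·0.4129 + 0.3·0.5871) ≈ 0.4839
After 'positive': P(infected) = 0.4·0.4839 / (0.4·0.4839 + 0.3·0.5161) ≈ 0.5556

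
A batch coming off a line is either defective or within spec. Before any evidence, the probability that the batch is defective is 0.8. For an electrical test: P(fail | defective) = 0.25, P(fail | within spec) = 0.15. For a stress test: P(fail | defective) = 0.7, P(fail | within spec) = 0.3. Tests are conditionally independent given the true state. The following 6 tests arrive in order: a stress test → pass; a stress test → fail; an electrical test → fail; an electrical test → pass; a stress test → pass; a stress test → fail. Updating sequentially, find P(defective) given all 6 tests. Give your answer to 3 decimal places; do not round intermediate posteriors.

Apply Bayes' rule sequentially, carrying P(defective) forward.
After a stress test='pass': P(defective) = 0.3·0.8000 / (0.3·0.8000 + 0.7·0.2000) ≈ 0.6316
After a stress test='fail': P(defective) = 0.7·0.6316 / (0.7·0.6316 + 0.3·0.3684) ≈ 0.8000
After an electrical test='fail': P(defective) = 0.25·0.8000 / (0.25·0.8000 + 0.15·0.2000) ≈ 0.8696
After an electrical test='pass': P(defective) = 0.75·0.8696 / (0.75·0.8696 + 0.85·0.1304) ≈ 0.8547
After a stress test='pass': P(defective) = 0.3·0.8547 / (0.3·0.8547 + 0.7·0.1453) ≈ 0.7160
After a stress test='fail': P(defective) = 0.7·0.7160 / (0.7·0.7160 + 0.3·0.2840) ≈ 0.8547

0.855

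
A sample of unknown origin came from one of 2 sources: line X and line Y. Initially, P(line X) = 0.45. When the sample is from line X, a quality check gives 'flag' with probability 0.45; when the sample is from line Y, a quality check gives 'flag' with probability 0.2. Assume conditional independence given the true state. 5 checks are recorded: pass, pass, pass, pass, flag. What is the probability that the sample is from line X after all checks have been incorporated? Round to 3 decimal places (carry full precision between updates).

0.291

After 'pass': P(line X) = 0.55·0.4500 / (0.55·0.4500 + 0.8·0.5500) ≈ 0.3600
After 'pass': P(line X) = 0.55·0.3600 / (0.55·0.3600 + 0.8·0.6400) ≈ 0.2789
After 'pass': P(line X) = 0.55·0.2789 / (0.55·0.2789 + 0.8·0.7211) ≈ 0.2100
After 'pass': P(line X) = 0.55·0.2100 / (0.55·0.2100 + 0.8·0.7900) ≈ 0.1545
After 'flag': P(line X) = 0.45·0.1545 / (0.45·0.1545 + 0.2·0.8455) ≈ 0.2914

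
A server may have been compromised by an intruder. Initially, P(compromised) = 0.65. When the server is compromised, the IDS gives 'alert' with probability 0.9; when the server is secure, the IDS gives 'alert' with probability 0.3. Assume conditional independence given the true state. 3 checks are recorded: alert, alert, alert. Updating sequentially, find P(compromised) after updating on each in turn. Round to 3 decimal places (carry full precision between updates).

0.980

Apply Bayes' rule sequentially, carrying P(compromised) forward.
After 'alert': P(compromised) = 0.9·0.6500 / (0.9·0.6500 + 0.3·0.3500) ≈ 0.8478
After 'alert': P(compromised) = 0.9·0.8478 / (0.9·0.8478 + 0.3·0.1522) ≈ 0.9435
After 'alert': P(compromised) = 0.9·0.9435 / (0.9·0.9435 + 0.3·0.0565) ≈ 0.9804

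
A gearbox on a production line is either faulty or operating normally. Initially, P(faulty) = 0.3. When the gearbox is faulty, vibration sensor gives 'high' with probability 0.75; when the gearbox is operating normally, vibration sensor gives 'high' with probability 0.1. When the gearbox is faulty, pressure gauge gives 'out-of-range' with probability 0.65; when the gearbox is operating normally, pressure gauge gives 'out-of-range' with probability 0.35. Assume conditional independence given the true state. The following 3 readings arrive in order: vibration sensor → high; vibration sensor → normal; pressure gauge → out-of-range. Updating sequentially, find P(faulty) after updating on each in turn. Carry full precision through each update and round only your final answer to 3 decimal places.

Apply Bayes' rule sequentially, carrying P(faulty) forward.
After vibration sensor='high': P(faulty) = 0.75·0.3000 / (0.75·0.3000 + 0.1·0.7000) ≈ 0.7627
After vibration sensor='normal': P(faulty) = 0.25·0.7627 / (0.25·0.7627 + 0.9·0.2373) ≈ 0.4717
After pressure gauge='out-of-range': P(faulty) = 0.65·0.4717 / (0.65·0.4717 + 0.35·0.5283) ≈ 0.6238

0.624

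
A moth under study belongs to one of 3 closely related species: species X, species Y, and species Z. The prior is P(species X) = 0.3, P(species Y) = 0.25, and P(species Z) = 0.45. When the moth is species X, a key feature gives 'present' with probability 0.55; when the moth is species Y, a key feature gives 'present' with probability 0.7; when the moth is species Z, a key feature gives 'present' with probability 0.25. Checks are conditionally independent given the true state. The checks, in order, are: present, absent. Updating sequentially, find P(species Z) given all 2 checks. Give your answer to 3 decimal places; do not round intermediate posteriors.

0.400

After 'present': normaliser = 0.55·0.3000 + 0.7·0.2500 + 0.25·0.4500; P(species X) ≈ 0.3646, P(species Y) ≈ 0.3867, P(species Z) ≈ 0.2486
After 'absent': normaliser = 0.45·0.3646 + 0.3·0.3867 + 0.75·0.2486; P(species X) ≈ 0.3517, P(species Y) ≈ 0.2487, P(species Z) ≈ 0.3996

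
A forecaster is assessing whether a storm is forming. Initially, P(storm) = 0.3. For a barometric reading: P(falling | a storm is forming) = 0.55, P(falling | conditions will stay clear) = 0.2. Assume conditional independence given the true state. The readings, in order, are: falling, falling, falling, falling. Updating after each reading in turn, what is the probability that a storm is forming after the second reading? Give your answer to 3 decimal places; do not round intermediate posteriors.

0.764

After 'falling': P(storm) = 0.55·0.3000 / (0.55·0.3000 + 0.2·0.7000) ≈ 0.5410
After 'falling': P(storm) = 0.55·0.5410 / (0.55·0.5410 + 0.2·0.4590) ≈ 0.7642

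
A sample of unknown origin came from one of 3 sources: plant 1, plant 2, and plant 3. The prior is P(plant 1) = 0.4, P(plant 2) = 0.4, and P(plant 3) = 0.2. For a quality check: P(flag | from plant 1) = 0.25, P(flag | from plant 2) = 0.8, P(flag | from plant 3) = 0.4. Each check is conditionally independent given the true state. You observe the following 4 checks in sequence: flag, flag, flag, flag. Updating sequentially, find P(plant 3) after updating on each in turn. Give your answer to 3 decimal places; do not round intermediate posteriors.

After 'flag': normaliser = 0.25·0.4000 + 0.8·0.4000 + 0.4·0.2000; P(plant 1) ≈ 0.2000, P(plant 2) ≈ 0.6400, P(plant 3) ≈ 0.1600
After 'flag': normaliser = 0.25·0.2000 + 0.8·0.6400 + 0.4·0.1600; P(plant 1) ≈ 0.0799, P(plant 2) ≈ 0.8179, P(plant 3) ≈ 0.1022
After 'flag': normaliser = 0.25·0.0799 + 0.8·0.8179 + 0.4·0.1022; P(plant 1) ≈ 0.0279, P(plant 2) ≈ 0.9149, P(plant 3) ≈ 0.0572
After 'flag': normaliser = 0.25·0.0279 + 0.8·0.9149 + 0.4·0.0572; P(plant 1) ≈ 0.0092, P(plant 2) ≈ 0.9608, P(plant 3) ≈ 0.0300

0.030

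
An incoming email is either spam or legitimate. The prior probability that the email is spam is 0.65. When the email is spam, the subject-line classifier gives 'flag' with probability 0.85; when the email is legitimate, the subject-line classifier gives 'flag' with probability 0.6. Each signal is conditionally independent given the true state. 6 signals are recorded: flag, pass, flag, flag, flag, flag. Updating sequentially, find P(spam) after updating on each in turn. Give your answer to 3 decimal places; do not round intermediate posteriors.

0.799

Apply Bayes' rule sequentially, carrying P(spam) forward.
After 'flag': P(spam) = 0.85·0.6500 / (0.85·0.6500 + 0.6·0.3500) ≈ 0.7246
After 'pass': P(spam) = 0.15·0.7246 / (0.15·0.7246 + 0.4·0.2754) ≈ 0.4966
After 'flag': P(spam) = 0.85·0.4966 / (0.85·0.4966 + 0.6·0.5034) ≈ 0.5829
After 'flag': P(spam) = 0.85·0.5829 / (0.85·0.5829 + 0.6·0.4171) ≈ 0.6644
After 'flag': P(spam) = 0.85·0.6644 / (0.85·0.6644 + 0.6·0.3356) ≈ 0.7372
After 'flag': P(spam) = 0.85·0.7372 / (0.85·0.7372 + 0.6·0.2628) ≈ 0.7989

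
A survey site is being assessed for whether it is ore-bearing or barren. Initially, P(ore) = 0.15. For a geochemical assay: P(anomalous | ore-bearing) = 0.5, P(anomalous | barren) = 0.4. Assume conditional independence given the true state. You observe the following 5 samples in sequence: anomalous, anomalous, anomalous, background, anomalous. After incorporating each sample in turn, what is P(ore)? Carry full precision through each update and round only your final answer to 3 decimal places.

0.264

After 'anomalous': P(ore) = 0.5·0.1500 / (0.5·0.1500 + 0.4·0.8500) ≈ 0.1807
After 'anomalous': P(ore) = 0.5·0.1807 / (0.5·0.1807 + 0.4·0.8193) ≈ 0.2161
After 'anomalous': P(ore) = 0.5·0.2161 / (0.5·0.2161 + 0.4·0.7839) ≈ 0.2563
After 'background': P(ore) = 0.5·0.2563 / (0.5·0.2563 + 0.6·0.7437) ≈ 0.2231
After 'anomalous': P(ore) = 0.5·0.2231 / (0.5·0.2231 + 0.4·0.7769) ≈ 0.2642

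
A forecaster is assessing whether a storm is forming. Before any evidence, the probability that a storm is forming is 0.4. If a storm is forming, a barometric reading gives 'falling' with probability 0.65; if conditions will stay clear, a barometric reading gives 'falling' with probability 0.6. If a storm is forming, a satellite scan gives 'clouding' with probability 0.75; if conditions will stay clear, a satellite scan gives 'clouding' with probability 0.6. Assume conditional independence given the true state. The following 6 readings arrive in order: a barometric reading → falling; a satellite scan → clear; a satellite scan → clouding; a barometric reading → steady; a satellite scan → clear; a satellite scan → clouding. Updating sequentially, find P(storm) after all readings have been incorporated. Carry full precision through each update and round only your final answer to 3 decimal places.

Apply Bayes' rule sequentially, carrying P(storm) forward.
After a barometric reading='falling': P(storm) = 0.65·0.4000 / (0.65·0.4000 + 0.6·0.6000) ≈ 0.4194
After a satellite scan='clear': P(storm) = 0.25·0.4194 / (0.25·0.4194 + 0.4·0.5806) ≈ 0.3110
After a satellite scan='clouding': P(storm) = 0.75·0.3110 / (0.75·0.3110 + 0.6·0.6890) ≈ 0.3607
After a barometric reading='steady': P(storm) = 0.35·0.3607 / (0.35·0.3607 + 0.4·0.6393) ≈ 0.3305
After a satellite scan='clear': P(storm) = 0.25·0.3305 / (0.25·0.3305 + 0.4·0.6695) ≈ 0.2358
After a satellite scan='clouding': P(storm) = 0.75·0.2358 / (0.75·0.2358 + 0.6·0.7642) ≈ 0.2783

0.278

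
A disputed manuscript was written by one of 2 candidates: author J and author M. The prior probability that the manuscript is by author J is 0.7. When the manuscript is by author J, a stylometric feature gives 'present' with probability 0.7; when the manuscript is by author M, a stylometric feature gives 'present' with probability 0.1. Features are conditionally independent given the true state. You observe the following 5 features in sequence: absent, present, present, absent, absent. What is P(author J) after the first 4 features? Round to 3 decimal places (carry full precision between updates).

0.927

After 'absent': P(author J) = 0.3·0.7000 / (0.3·0.7000 + 0.9·0.3000) ≈ 0.4375
After 'present': P(author J) = 0.7·0.4375 / (0.7·0.4375 + 0.1·0.5625) ≈ 0.8448
After 'present': P(author J) = 0.7·0.8448 / (0.7·0.8448 + 0.1·0.1552) ≈ 0.9744
After 'absent': P(author J) = 0.3·0.9744 / (0.3·0.9744 + 0.9·0.0256) ≈ 0.9270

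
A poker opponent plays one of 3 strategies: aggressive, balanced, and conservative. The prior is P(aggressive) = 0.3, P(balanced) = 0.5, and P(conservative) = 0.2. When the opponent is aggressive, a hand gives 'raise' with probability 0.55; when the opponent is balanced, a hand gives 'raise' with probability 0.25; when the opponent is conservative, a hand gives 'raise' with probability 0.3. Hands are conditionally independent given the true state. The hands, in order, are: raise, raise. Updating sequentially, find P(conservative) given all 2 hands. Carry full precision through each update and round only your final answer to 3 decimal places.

0.129

Apply Bayes' rule sequentially, carrying P(conservative) forward.
After 'raise': normaliser = 0.55·0.3000 + 0.25·0.5000 + 0.3·0.2000; P(aggressive) ≈ 0.4714, P(balanced) ≈ 0.3571, P(conservative) ≈ 0.1714
After 'raise': normaliser = 0.55·0.4714 + 0.25·0.3571 + 0.3·0.1714; P(aggressive) ≈ 0.6482, P(balanced) ≈ 0.2232, P(conservative) ≈ 0.1286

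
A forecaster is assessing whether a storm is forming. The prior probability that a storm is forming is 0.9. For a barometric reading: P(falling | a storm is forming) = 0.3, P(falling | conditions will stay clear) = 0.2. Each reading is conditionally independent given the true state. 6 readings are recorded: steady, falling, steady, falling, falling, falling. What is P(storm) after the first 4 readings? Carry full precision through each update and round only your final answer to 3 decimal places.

0.939

After 'steady': P(storm) = 0.7·0.9000 / (0.7·0.9000 + 0.8·0.1000) ≈ 0.8873
After 'falling': P(storm) = 0.3·0.8873 / (0.3·0.8873 + 0.2·0.1127) ≈ 0.9220
After 'steady': P(storm) = 0.7·0.9220 / (0.7·0.9220 + 0.8·0.0780) ≈ 0.9118
After 'falling': P(storm) = 0.3·0.9118 / (0.3·0.9118 + 0.2·0.0882) ≈ 0.9394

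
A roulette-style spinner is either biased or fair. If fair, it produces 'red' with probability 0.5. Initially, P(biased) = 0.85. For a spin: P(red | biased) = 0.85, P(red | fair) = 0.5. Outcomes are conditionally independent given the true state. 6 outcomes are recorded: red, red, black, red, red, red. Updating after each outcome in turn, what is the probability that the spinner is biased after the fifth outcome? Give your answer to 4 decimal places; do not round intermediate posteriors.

0.9342

After 'red': P(biased) = 0.85·0.8500 / (0.85·0.8500 + 0.5·0.1500) ≈ 0.9060
After 'red': P(biased) = 0.85·0.9060 / (0.85·0.9060 + 0.5·0.0940) ≈ 0.9425
After 'black': P(biased) = 0.15·0.9425 / (0.15·0.9425 + 0.5·0.0575) ≈ 0.8309
After 'red': P(biased) = 0.85·0.8309 / (0.85·0.8309 + 0.5·0.1691) ≈ 0.8931
After 'red': P(biased) = 0.85·0.8931 / (0.85·0.8931 + 0.5·0.1069) ≈ 0.9342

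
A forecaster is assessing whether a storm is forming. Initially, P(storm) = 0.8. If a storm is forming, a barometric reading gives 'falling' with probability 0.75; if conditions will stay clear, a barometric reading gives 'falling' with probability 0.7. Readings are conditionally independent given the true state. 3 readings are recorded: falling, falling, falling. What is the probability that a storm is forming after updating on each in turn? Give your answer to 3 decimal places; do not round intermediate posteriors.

After 'falling': P(storm) = 0.75·0.8000 / (0.75·0.8000 + 0.7·0.2000) ≈ 0.8108
After 'falling': P(storm) = 0.75·0.8108 / (0.75·0.8108 + 0.7·0.1892) ≈ 0.8212
After 'falling': P(storm) = 0.75·0.8212 / (0.75·0.8212 + 0.7·0.1788) ≈ 0.8311

0.831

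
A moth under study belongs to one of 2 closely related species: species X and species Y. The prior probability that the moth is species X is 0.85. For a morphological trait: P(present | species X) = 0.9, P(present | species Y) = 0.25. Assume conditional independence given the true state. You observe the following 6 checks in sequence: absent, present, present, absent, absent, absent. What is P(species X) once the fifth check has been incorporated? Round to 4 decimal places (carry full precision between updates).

Each posterior becomes the prior for the next update.
After 'absent': P(species X) = 0.1·0.8500 / (0.1·0.8500 + 0.75·0.1500) ≈ 0.4304
After 'present': P(species X) = 0.9·0.4304 / (0.9·0.4304 + 0.25·0.5696) ≈ 0.7312
After 'present': P(species X) = 0.9·0.7312 / (0.9·0.7312 + 0.25·0.2688) ≈ 0.9073
After 'absent': P(species X) = 0.1·0.9073 / (0.1·0.9073 + 0.75·0.0927) ≈ 0.5663
After 'absent': P(species X) = 0.1·0.5663 / (0.1·0.5663 + 0.75·0.4337) ≈ 0.1483

0.1483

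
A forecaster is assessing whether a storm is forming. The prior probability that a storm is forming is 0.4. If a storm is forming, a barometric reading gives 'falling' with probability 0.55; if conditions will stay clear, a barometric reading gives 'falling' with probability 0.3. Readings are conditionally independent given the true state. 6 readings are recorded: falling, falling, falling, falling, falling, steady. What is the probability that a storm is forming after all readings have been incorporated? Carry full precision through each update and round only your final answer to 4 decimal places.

0.8987

After 'falling': P(storm) = 0.55·0.4000 / (0.55·0.4000 + 0.3·0.6000) ≈ 0.5500
After 'falling': P(storm) = 0.55·0.5500 / (0.55·0.5500 + 0.3·0.4500) ≈ 0.6914
After 'falling': P(storm) = 0.55·0.6914 / (0.55·0.6914 + 0.3·0.3086) ≈ 0.8042
After 'falling': P(storm) = 0.55·0.8042 / (0.55·0.8042 + 0.3·0.1958) ≈ 0.8828
After 'falling': P(storm) = 0.55·0.8828 / (0.55·0.8828 + 0.3·0.1172) ≈ 0.9325
After 'steady': P(storm) = 0.45·0.9325 / (0.45·0.9325 + 0.7·0.0675) ≈ 0.8987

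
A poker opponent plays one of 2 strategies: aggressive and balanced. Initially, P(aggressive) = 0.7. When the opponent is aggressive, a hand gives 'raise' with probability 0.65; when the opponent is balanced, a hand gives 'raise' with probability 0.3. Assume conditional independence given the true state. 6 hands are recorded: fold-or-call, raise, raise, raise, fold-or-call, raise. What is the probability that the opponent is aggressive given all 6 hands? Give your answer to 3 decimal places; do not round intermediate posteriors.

0.928

Apply Bayes' rule sequentially, carrying P(aggressive) forward.
After 'fold-or-call': P(aggressive) = 0.35·0.7000 / (0.35·0.7000 + 0.7·0.3000) ≈ 0.5385
After 'raise': P(aggressive) = 0.65·0.5385 / (0.65·0.5385 + 0.3·0.4615) ≈ 0.7165
After 'raise': P(aggressive) = 0.65·0.7165 / (0.65·0.7165 + 0.3·0.2835) ≈ 0.8456
After 'raise': P(aggressive) = 0.65·0.8456 / (0.65·0.8456 + 0.3·0.1544) ≈ 0.9223
After 'fold-or-call': P(aggressive) = 0.35·0.9223 / (0.35·0.9223 + 0.7·0.0777) ≈ 0.8558
After 'raise': P(aggressive) = 0.65·0.8558 / (0.65·0.8558 + 0.3·0.1442) ≈ 0.9278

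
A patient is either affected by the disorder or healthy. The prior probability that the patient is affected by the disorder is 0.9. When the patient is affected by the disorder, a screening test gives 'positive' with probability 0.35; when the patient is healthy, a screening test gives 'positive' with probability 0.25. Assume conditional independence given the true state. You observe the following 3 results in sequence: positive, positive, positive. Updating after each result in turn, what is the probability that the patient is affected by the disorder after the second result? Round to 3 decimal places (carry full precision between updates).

After 'positive': P(affected) = 0.35·0.9000 / (0.35·0.9000 + 0.25·0.1000) ≈ 0.9265
After 'positive': P(affected) = 0.35·0.9265 / (0.35·0.9265 + 0.25·0.0735) ≈ 0.9464

0.946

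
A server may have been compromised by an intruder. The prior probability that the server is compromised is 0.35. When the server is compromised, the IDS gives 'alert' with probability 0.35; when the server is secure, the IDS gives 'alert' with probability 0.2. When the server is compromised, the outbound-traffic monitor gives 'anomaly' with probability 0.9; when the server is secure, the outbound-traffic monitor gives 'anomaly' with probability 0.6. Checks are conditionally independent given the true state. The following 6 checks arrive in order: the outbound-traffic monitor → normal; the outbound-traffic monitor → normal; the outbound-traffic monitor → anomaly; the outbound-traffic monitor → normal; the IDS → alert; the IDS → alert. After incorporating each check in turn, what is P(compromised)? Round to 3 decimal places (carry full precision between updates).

After the outbound-traffic monitor='normal': P(compromised) = 0.1·0.3500 / (0.1·0.3500 + 0.4·0.6500) ≈ 0.1186
After the outbound-traffic monitor='normal': P(compromised) = 0.1·0.1186 / (0.1·0.1186 + 0.4·0.8814) ≈ 0.0326
After the outbound-traffic monitor='anomaly': P(compromised) = 0.9·0.0326 / (0.9·0.0326 + 0.6·0.9674) ≈ 0.0481
After the outbound-traffic monitor='normal': P(compromised) = 0.1·0.0481 / (0.1·0.0481 + 0.4·0.9519) ≈ 0.0125
After the IDS='alert': P(compromised) = 0.35·0.0125 / (0.35·0.0125 + 0.2·0.9875) ≈ 0.0216
After the IDS='alert': P(compromised) = 0.35·0.0216 / (0.35·0.0216 + 0.2·0.9784) ≈ 0.0372

0.037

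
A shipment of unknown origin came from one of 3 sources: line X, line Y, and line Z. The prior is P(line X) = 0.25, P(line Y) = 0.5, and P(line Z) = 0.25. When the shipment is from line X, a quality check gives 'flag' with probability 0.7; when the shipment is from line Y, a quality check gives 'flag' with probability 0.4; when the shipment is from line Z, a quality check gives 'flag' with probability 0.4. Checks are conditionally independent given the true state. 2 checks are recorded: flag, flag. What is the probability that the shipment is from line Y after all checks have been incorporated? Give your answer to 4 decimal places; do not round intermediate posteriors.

0.3299

Apply Bayes' rule sequentially, carrying P(line Y) forward.
After 'flag': normaliser = 0.7·0.2500 + 0.4·0.5000 + 0.4·0.2500; P(line X) ≈ 0.3684, P(line Y) ≈ 0.4211, P(line Z) ≈ 0.2105
After 'flag': normaliser = 0.7·0.3684 + 0.4·0.4211 + 0.4·0.2105; P(line X) ≈ 0.5052, P(line Y) ≈ 0.3299, P(line Z) ≈ 0.1649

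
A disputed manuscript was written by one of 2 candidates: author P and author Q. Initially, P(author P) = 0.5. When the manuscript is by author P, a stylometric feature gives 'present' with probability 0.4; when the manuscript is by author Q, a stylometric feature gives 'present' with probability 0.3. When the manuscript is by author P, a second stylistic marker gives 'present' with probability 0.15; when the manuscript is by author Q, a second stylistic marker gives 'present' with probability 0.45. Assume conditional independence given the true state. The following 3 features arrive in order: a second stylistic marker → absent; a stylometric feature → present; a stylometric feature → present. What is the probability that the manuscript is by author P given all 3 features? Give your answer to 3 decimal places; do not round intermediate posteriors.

0.733

After a second stylistic marker='absent': P(author P) = 0.85·0.5000 / (0.85·0.5000 + 0.55·0.5000) ≈ 0.6071
After a stylometric feature='present': P(author P) = 0.4·0.6071 / (0.4·0.6071 + 0.3·0.3929) ≈ 0.6733
After a stylometric feature='present': P(author P) = 0.4·0.6733 / (0.4·0.6733 + 0.3·0.3267) ≈ 0.7332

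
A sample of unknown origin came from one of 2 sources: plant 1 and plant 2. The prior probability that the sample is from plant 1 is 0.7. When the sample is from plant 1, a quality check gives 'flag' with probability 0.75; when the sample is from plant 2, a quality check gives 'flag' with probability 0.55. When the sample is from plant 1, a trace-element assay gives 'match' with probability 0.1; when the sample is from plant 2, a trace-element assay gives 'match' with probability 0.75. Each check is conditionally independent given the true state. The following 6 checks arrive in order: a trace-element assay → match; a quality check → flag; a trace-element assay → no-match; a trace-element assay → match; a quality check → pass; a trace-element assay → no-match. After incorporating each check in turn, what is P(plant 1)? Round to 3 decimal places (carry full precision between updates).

0.289

After a trace-element assay='match': P(plant 1) = 0.1·0.7000 / (0.1·0.7000 + 0.75·0.3000) ≈ 0.2373
After a quality check='flag': P(plant 1) = 0.75·0.2373 / (0.75·0.2373 + 0.55·0.7627) ≈ 0.2979
After a trace-element assay='no-match': P(plant 1) = 0.9·0.2979 / (0.9·0.2979 + 0.25·0.7021) ≈ 0.6043
After a trace-element assay='match': P(plant 1) = 0.1·0.6043 / (0.1·0.6043 + 0.75·0.3957) ≈ 0.1692
After a quality check='pass': P(plant 1) = 0.25·0.1692 / (0.25·0.1692 + 0.45·0.8308) ≈ 0.1016
After a trace-element assay='no-match': P(plant 1) = 0.9·0.1016 / (0.9·0.1016 + 0.25·0.8984) ≈ 0.2894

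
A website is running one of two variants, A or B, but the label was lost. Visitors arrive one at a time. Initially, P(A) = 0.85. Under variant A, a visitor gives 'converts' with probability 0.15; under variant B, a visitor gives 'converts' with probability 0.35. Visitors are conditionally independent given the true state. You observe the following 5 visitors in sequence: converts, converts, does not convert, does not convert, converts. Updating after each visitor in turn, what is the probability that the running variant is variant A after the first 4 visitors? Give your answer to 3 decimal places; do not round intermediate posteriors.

After 'converts': P(A) = 0.15·0.8500 / (0.15·0.8500 + 0.35·0.1500) ≈ 0.7083
After 'converts': P(A) = 0.15·0.7083 / (0.15·0.7083 + 0.35·0.2917) ≈ 0.5100
After 'does not convert': P(A) = 0.85·0.5100 / (0.85·0.5100 + 0.65·0.4900) ≈ 0.5765
After 'does not convert': P(A) = 0.85·0.5765 / (0.85·0.5765 + 0.65·0.4235) ≈ 0.6403

0.640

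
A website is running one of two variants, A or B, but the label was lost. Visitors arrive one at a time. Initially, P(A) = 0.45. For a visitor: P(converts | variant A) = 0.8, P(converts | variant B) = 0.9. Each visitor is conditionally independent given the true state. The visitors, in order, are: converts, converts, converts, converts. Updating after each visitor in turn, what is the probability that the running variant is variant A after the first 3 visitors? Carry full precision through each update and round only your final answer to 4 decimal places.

0.3649

Each posterior becomes the prior for the next update.
After 'converts': P(A) = 0.8·0.4500 / (0.8·0.4500 + 0.9·0.5500) ≈ 0.4211
After 'converts': P(A) = 0.8·0.4211 / (0.8·0.4211 + 0.9·0.5789) ≈ 0.3926
After 'converts': P(A) = 0.8·0.3926 / (0.8·0.3926 + 0.9·0.6074) ≈ 0.3649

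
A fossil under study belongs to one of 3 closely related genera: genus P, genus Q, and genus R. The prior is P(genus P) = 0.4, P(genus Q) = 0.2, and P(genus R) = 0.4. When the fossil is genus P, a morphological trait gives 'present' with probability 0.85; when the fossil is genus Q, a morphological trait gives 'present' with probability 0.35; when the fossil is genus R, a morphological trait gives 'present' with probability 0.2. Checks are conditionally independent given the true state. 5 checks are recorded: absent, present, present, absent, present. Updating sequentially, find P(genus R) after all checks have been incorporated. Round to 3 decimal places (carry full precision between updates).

0.183

After 'absent': normaliser = 0.15·0.4000 + 0.65·0.2000 + 0.8·0.4000; P(genus P) ≈ 0.1176, P(genus Q) ≈ 0.2549, P(genus R) ≈ 0.6275
After 'present': normaliser = 0.85·0.1176 + 0.35·0.2549 + 0.2·0.6275; P(genus P) ≈ 0.3178, P(genus Q) ≈ 0.2835, P(genus R) ≈ 0.3988
After 'present': normaliser = 0.85·0.3178 + 0.35·0.2835 + 0.2·0.3988; P(genus P) ≈ 0.6015, P(genus Q) ≈ 0.2210, P(genus R) ≈ 0.1776
After 'absent': normaliser = 0.15·0.6015 + 0.65·0.2210 + 0.8·0.1776; P(genus P) ≈ 0.2400, P(genus Q) ≈ 0.3821, P(genus R) ≈ 0.3779
After 'present': normaliser = 0.85·0.2400 + 0.35·0.3821 + 0.2·0.3779; P(genus P) ≈ 0.4936, P(genus Q) ≈ 0.3235, P(genus R) ≈ 0.1829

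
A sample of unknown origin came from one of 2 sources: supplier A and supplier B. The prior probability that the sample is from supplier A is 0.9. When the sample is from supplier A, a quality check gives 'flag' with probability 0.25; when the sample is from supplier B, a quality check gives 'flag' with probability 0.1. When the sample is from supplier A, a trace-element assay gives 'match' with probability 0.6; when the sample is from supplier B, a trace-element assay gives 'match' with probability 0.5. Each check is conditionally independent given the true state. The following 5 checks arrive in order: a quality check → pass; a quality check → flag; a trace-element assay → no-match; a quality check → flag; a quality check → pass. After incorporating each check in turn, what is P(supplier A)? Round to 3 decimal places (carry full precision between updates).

After a quality check='pass': P(supplier A) = 0.75·0.9000 / (0.75·0.9000 + 0.9·0.1000) ≈ 0.8824
After a quality check='flag': P(supplier A) = 0.25·0.8824 / (0.25·0.8824 + 0.1·0.1176) ≈ 0.9494
After a trace-element assay='no-match': P(supplier A) = 0.4·0.9494 / (0.4·0.9494 + 0.5·0.0506) ≈ 0.9375
After a quality check='flag': P(supplier A) = 0.25·0.9375 / (0.25·0.9375 + 0.1·0.0625) ≈ 0.9740
After a quality check='pass': P(supplier A) = 0.75·0.9740 / (0.75·0.9740 + 0.9·0.0260) ≈ 0.9690

0.969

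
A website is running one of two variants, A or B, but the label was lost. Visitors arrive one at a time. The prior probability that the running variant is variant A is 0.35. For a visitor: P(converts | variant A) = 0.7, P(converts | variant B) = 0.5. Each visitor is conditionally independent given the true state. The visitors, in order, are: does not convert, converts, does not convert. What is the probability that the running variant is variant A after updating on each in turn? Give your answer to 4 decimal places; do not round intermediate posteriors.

Each posterior becomes the prior for the next update.
After 'does not convert': P(A) = 0.3·0.3500 / (0.3·0.3500 + 0.5·0.6500) ≈ 0.2442
After 'converts': P(A) = 0.7·0.2442 / (0.7·0.2442 + 0.5·0.7558) ≈ 0.3114
After 'does not convert': P(A) = 0.3·0.3114 / (0.3·0.3114 + 0.5·0.6886) ≈ 0.2135

0.2135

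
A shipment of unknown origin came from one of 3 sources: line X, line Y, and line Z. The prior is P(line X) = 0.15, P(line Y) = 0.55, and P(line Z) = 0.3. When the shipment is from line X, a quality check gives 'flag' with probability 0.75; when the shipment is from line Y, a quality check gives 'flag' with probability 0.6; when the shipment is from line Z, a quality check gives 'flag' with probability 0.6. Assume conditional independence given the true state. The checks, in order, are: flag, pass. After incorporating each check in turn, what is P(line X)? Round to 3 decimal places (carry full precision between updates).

After 'flag': normaliser = 0.75·0.1500 + 0.6·0.5500 + 0.6·0.3000; P(line X) ≈ 0.1807, P(line Y) ≈ 0.5301, P(line Z) ≈ 0.2892
After 'pass': normaliser = 0.25·0.1807 + 0.4·0.5301 + 0.4·0.2892; P(line X) ≈ 0.1212, P(line Y) ≈ 0.5687, P(line Z) ≈ 0.3102

0.121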